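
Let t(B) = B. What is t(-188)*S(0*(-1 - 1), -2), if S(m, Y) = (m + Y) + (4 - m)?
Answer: -376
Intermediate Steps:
S(m, Y) = 4 + Y (S(m, Y) = (Y + m) + (4 - m) = 4 + Y)
t(-188)*S(0*(-1 - 1), -2) = -188*(4 - 2) = -188*2 = -376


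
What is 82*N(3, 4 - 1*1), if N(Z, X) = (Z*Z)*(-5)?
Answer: -3690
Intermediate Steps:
N(Z, X) = -5*Z² (N(Z, X) = Z²*(-5) = -5*Z²)
82*N(3, 4 - 1*1) = 82*(-5*3²) = 82*(-5*9) = 82*(-45) = -3690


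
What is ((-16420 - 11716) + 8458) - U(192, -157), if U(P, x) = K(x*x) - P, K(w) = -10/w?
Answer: -480310404/24649 ≈ -19486.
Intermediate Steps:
U(P, x) = -P - 10/x² (U(P, x) = -10/x² - P = -P - 10/x²)
((-16420 - 11716) + 8458) - U(192, -157) = ((-16420 - 11716) + 8458) - (-1*192 - 10/(-157)²) = (-28136 + 8458) - (-192 - 10*1/24649) = -19678 - (-192 - 10/24649) = -19678 - 1*(-4732618/24649) = -19678 + 4732618/24649 = -480310404/24649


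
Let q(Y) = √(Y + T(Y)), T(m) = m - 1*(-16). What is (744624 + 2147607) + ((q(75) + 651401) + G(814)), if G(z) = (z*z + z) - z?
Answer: 4206228 + √166 ≈ 4.2062e+6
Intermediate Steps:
T(m) = 16 + m (T(m) = m + 16 = 16 + m)
q(Y) = √(16 + 2*Y) (q(Y) = √(Y + (16 + Y)) = √(16 + 2*Y))
G(z) = z² (G(z) = (z² + z) - z = (z + z²) - z = z²)
(744624 + 2147607) + ((q(75) + 651401) + G(814)) = (744624 + 2147607) + ((√(16 + 2*75) + 651401) + 814²) = 2892231 + ((√(16 + 150) + 651401) + 662596) = 2892231 + ((√166 + 651401) + 662596) = 2892231 + ((651401 + √166) + 662596) = 2892231 + (1313997 + √166) = 4206228 + √166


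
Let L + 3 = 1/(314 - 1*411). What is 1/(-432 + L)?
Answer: -97/42196 ≈ -0.0022988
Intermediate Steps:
L = -292/97 (L = -3 + 1/(314 - 1*411) = -3 + 1/(314 - 411) = -3 + 1/(-97) = -3 - 1/97 = -292/97 ≈ -3.0103)
1/(-432 + L) = 1/(-432 - 292/97) = 1/(-42196/97) = -97/42196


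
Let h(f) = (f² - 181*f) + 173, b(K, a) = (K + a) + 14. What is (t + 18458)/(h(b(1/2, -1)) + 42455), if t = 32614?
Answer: 204288/161467 ≈ 1.2652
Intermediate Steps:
b(K, a) = 14 + K + a
h(f) = 173 + f² - 181*f
(t + 18458)/(h(b(1/2, -1)) + 42455) = (32614 + 18458)/((173 + (14 + 1/2 - 1)² - 181*(14 + 1/2 - 1)) + 42455) = 51072/((173 + (14 + ½ - 1)² - 181*(14 + ½ - 1)) + 42455) = 51072/((173 + (27/2)² - 181*27/2) + 42455) = 51072/((173 + 729/4 - 4887/2) + 42455) = 51072/(-8353/4 + 42455) = 51072/(161467/4) = 51072*(4/161467) = 204288/161467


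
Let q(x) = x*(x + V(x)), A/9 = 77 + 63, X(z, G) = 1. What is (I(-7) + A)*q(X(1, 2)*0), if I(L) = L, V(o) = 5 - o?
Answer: 0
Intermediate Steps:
A = 1260 (A = 9*(77 + 63) = 9*140 = 1260)
q(x) = 5*x (q(x) = x*(x + (5 - x)) = x*5 = 5*x)
(I(-7) + A)*q(X(1, 2)*0) = (-7 + 1260)*(5*(1*0)) = 1253*(5*0) = 1253*0 = 0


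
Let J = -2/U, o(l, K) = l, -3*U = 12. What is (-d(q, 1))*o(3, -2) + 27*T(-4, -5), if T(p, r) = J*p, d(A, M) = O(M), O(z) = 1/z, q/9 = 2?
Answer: -57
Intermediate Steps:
U = -4 (U = -⅓*12 = -4)
q = 18 (q = 9*2 = 18)
J = ½ (J = -2/(-4) = -2*(-¼) = ½ ≈ 0.50000)
O(z) = 1/z
d(A, M) = 1/M
T(p, r) = p/2
(-d(q, 1))*o(3, -2) + 27*T(-4, -5) = -1/1*3 + 27*((½)*(-4)) = -1*1*3 + 27*(-2) = -1*3 - 54 = -3 - 54 = -57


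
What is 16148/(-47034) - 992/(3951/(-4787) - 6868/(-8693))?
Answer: 970781279101226/34544756259 ≈ 28102.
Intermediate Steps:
16148/(-47034) - 992/(3951/(-4787) - 6868/(-8693)) = 16148*(-1/47034) - 992/(3951*(-1/4787) - 6868*(-1/8693)) = -8074/23517 - 992/(-3951/4787 + 6868/8693) = -8074/23517 - 992/(-1468927/41613391) = -8074/23517 - 992*(-41613391/1468927) = -8074/23517 + 41280483872/1468927 = 970781279101226/34544756259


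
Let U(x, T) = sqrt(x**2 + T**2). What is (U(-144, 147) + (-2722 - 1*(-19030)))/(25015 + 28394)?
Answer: 5436/17803 + sqrt(4705)/17803 ≈ 0.30919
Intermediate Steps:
U(x, T) = sqrt(T**2 + x**2)
(U(-144, 147) + (-2722 - 1*(-19030)))/(25015 + 28394) = (sqrt(147**2 + (-144)**2) + (-2722 - 1*(-19030)))/(25015 + 28394) = (sqrt(21609 + 20736) + (-2722 + 19030))/53409 = (sqrt(42345) + 16308)*(1/53409) = (3*sqrt(4705) + 16308)*(1/53409) = (16308 + 3*sqrt(4705))*(1/53409) = 5436/17803 + sqrt(4705)/17803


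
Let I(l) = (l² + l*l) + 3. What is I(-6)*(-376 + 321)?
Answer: -4125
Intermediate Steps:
I(l) = 3 + 2*l² (I(l) = (l² + l²) + 3 = 2*l² + 3 = 3 + 2*l²)
I(-6)*(-376 + 321) = (3 + 2*(-6)²)*(-376 + 321) = (3 + 2*36)*(-55) = (3 + 72)*(-55) = 75*(-55) = -4125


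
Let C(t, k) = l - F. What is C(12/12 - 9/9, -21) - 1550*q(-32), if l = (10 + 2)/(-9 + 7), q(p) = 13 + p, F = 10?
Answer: 29434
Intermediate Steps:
l = -6 (l = 12/(-2) = 12*(-½) = -6)
C(t, k) = -16 (C(t, k) = -6 - 1*10 = -6 - 10 = -16)
C(12/12 - 9/9, -21) - 1550*q(-32) = -16 - 1550*(13 - 32) = -16 - 1550*(-19) = -16 + 29450 = 29434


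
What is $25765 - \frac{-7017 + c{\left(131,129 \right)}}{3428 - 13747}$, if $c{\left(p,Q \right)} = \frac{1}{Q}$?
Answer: $\frac{34296200323}{1331151} \approx 25764.0$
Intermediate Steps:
$25765 - \frac{-7017 + c{\left(131,129 \right)}}{3428 - 13747} = 25765 - \frac{-7017 + \frac{1}{129}}{3428 - 13747} = 25765 - \frac{-7017 + \frac{1}{129}}{-10319} = 25765 - \left(- \frac{905192}{129}\right) \left(- \frac{1}{10319}\right) = 25765 - \frac{905192}{1331151} = \frac{34296200323}{1331151}$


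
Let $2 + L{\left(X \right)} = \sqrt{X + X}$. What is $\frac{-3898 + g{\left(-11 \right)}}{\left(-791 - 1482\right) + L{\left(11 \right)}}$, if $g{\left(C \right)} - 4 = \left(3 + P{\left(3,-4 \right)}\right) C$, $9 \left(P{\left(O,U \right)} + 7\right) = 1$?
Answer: $\frac{78853775}{46580427} + \frac{34661 \sqrt{22}}{46580427} \approx 1.6963$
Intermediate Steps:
$P{\left(O,U \right)} = - \frac{62}{9}$ ($P{\left(O,U \right)} = -7 + \frac{1}{9} \cdot 1 = -7 + \frac{1}{9} = - \frac{62}{9}$)
$L{\left(X \right)} = -2 + \sqrt{2} \sqrt{X}$ ($L{\left(X \right)} = -2 + \sqrt{X + X} = -2 + \sqrt{2 X} = -2 + \sqrt{2} \sqrt{X}$)
$g{\left(C \right)} = 4 - \frac{35 C}{9}$ ($g{\left(C \right)} = 4 + \left(3 - \frac{62}{9}\right) C = 4 - \frac{35 C}{9}$)
$\frac{-3898 + g{\left(-11 \right)}}{\left(-791 - 1482\right) + L{\left(11 \right)}} = \frac{-3898 + \left(4 - - \frac{385}{9}\right)}{\left(-791 - 1482\right) - \left(2 - \sqrt{2} \sqrt{11}\right)} = \frac{-3898 + \left(4 + \frac{385}{9}\right)}{\left(-791 - 1482\right) - \left(2 - \sqrt{22}\right)} = \frac{-3898 + \frac{421}{9}}{-2273 - \left(2 - \sqrt{22}\right)} = - \frac{34661}{9 \left(-2275 + \sqrt{22}\right)}$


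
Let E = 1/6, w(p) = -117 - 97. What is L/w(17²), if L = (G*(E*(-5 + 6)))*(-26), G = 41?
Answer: 533/642 ≈ 0.83022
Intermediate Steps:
w(p) = -214
E = ⅙ ≈ 0.16667
L = -533/3 (L = (41*((-5 + 6)/6))*(-26) = (41*((⅙)*1))*(-26) = (41*(⅙))*(-26) = (41/6)*(-26) = -533/3 ≈ -177.67)
L/w(17²) = -533/3/(-214) = -533/3*(-1/214) = 533/642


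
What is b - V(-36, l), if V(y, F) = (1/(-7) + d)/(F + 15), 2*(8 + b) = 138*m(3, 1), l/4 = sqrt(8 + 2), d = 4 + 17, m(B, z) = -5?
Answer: -32561/91 + 584*sqrt(10)/455 ≈ -353.75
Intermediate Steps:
d = 21
l = 4*sqrt(10) (l = 4*sqrt(8 + 2) = 4*sqrt(10) ≈ 12.649)
b = -353 (b = -8 + (138*(-5))/2 = -8 + (1/2)*(-690) = -8 - 345 = -353)
V(y, F) = 146/(7*(15 + F)) (V(y, F) = (1/(-7) + 21)/(F + 15) = (-1/7 + 21)/(15 + F) = 146/(7*(15 + F)))
b - V(-36, l) = -353 - 146/(7*(15 + 4*sqrt(10)))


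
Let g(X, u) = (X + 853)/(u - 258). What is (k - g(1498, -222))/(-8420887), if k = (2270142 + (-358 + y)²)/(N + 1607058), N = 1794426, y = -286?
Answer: -773802527/1145740495852320 ≈ -6.7537e-7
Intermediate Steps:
g(X, u) = (853 + X)/(-258 + u)
k = 1342439/1700742 (k = (2270142 + (-358 - 286)²)/(1794426 + 1607058) = (2270142 + (-644)²)/3401484 = (2270142 + 414736)*(1/3401484) = 2684878*(1/3401484) = 1342439/1700742 ≈ 0.78933)
(k - g(1498, -222))/(-8420887) = (1342439/1700742 - (853 + 1498)/(-258 - 222))/(-8420887) = (1342439/1700742 - 2351/(-480))*(-1/8420887) = (1342439/1700742 - (-1)*2351/480)*(-1/8420887) = (1342439/1700742 - 1*(-2351/480))*(-1/8420887) = (1342439/1700742 + 2351/480)*(-1/8420887) = (773802527/136059360)*(-1/8420887) = -773802527/1145740495852320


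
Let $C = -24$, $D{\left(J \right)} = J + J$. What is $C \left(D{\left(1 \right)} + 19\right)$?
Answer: $-504$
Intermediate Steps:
$D{\left(J \right)} = 2 J$
$C \left(D{\left(1 \right)} + 19\right) = - 24 \left(2 \cdot 1 + 19\right) = - 24 \left(2 + 19\right) = \left(-24\right) 21 = -504$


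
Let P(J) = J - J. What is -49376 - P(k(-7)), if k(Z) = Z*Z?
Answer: -49376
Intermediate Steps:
k(Z) = Z²
P(J) = 0
-49376 - P(k(-7)) = -49376 - 1*0 = -49376 + 0 = -49376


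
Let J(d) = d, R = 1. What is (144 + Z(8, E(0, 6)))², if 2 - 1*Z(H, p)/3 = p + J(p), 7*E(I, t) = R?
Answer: 1089936/49 ≈ 22244.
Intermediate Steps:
E(I, t) = ⅐ (E(I, t) = (⅐)*1 = ⅐)
Z(H, p) = 6 - 6*p (Z(H, p) = 6 - 3*(p + p) = 6 - 6*p)
(144 + Z(8, E(0, 6)))² = (144 + (6 - 6*⅐))² = (144 + (6 - 6/7))² = (144 + 36/7)² = (1044/7)² = 1089936/49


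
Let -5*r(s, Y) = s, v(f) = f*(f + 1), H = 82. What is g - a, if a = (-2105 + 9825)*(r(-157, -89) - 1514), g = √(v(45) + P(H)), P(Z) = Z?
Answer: 11445672 + 2*√538 ≈ 1.1446e+7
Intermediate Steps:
v(f) = f*(1 + f)
r(s, Y) = -s/5
g = 2*√538 (g = √(45*(1 + 45) + 82) = √(45*46 + 82) = √(2070 + 82) = √2152 = 2*√538 ≈ 46.390)
a = -11445672 (a = (-2105 + 9825)*(-⅕*(-157) - 1514) = 7720*(157/5 - 1514) = 7720*(-7413/5) = -11445672)
g - a = 2*√538 - 1*(-11445672) = 2*√538 + 11445672 = 11445672 + 2*√538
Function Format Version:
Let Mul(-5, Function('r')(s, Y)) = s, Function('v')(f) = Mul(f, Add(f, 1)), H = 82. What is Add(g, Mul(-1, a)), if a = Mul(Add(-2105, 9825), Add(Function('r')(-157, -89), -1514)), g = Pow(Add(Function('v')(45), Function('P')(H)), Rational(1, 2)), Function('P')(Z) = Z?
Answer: Add(11445672, Mul(2, Pow(538, Rational(1, 2)))) ≈ 1.1446e+7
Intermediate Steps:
Function('v')(f) = Mul(f, Add(1, f))
Function('r')(s, Y) = Mul(Rational(-1, 5), s)
g = Mul(2, Pow(538, Rational(1, 2))) (g = Pow(Add(Mul(45, Add(1, 45)), 82), Rational(1, 2)) = Pow(Add(Mul(45, 46), 82), Rational(1, 2)) = Pow(Add(2070, 82), Rational(1, 2)) = Pow(2152, Rational(1, 2)) = Mul(2, Pow(538, Rational(1, 2))) ≈ 46.390)
a = -11445672 (a = Mul(Add(-2105, 9825), Add(Mul(Rational(-1, 5), -157), -1514)) = Mul(7720, Add(Rational(157, 5), -1514)) = Mul(7720, Rational(-7413, 5)) = -11445672)
Add(g, Mul(-1, a)) = Add(Mul(2, Pow(538, Rational(1, 2))), Mul(-1, -11445672)) = Add(Mul(2, Pow(538, Rational(1, 2))), 11445672) = Add(11445672, Mul(2, Pow(538, Rational(1, 2))))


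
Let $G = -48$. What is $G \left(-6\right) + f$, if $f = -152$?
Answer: $136$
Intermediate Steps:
$G \left(-6\right) + f = \left(-48\right) \left(-6\right) - 152 = 288 - 152 = 136$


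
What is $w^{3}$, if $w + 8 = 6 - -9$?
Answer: $343$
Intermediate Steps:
$w = 7$ ($w = -8 + \left(6 - -9\right) = -8 + \left(6 + 9\right) = -8 + 15 = 7$)
$w^{3} = 7^{3} = 343$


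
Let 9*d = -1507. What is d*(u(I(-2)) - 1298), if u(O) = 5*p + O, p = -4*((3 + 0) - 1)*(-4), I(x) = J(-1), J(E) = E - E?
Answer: 1714966/9 ≈ 1.9055e+5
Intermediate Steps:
d = -1507/9 (d = (⅑)*(-1507) = -1507/9 ≈ -167.44)
J(E) = 0
I(x) = 0
p = 32 (p = -4*(3 - 1)*(-4) = -4*2*(-4) = -8*(-4) = 32)
u(O) = 160 + O (u(O) = 5*32 + O = 160 + O)
d*(u(I(-2)) - 1298) = -1507*((160 + 0) - 1298)/9 = -1507*(160 - 1298)/9 = -1507/9*(-1138) = 1714966/9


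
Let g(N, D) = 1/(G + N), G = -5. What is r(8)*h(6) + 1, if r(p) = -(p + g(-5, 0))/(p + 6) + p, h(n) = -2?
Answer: -971/70 ≈ -13.871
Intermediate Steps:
g(N, D) = 1/(-5 + N)
r(p) = p - (-⅒ + p)/(6 + p) (r(p) = -(p + 1/(-5 - 5))/(p + 6) + p = -(p + 1/(-10))/(6 + p) + p = -(p - ⅒)/(6 + p) + p = -(-⅒ + p)/(6 + p) + p = p - (-⅒ + p)/(6 + p))
r(8)*h(6) + 1 = ((⅒ + 8² + 5*8)/(6 + 8))*(-2) + 1 = ((⅒ + 64 + 40)/14)*(-2) + 1 = ((1/14)*(1041/10))*(-2) + 1 = (1041/140)*(-2) + 1 = -1041/70 + 1 = -971/70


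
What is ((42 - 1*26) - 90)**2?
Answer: 5476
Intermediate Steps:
((42 - 1*26) - 90)**2 = ((42 - 26) - 90)**2 = (16 - 90)**2 = (-74)**2 = 5476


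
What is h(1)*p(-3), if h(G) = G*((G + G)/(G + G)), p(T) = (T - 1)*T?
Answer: 12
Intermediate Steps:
p(T) = T*(-1 + T) (p(T) = (-1 + T)*T = T*(-1 + T))
h(G) = G (h(G) = G*((2*G)/((2*G))) = G*((2*G)*(1/(2*G))) = G*1 = G)
h(1)*p(-3) = 1*(-3*(-1 - 3)) = 1*(-3*(-4)) = 1*12 = 12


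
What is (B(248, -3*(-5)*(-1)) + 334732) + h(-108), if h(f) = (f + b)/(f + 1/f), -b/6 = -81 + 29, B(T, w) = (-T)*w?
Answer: 3948020548/11665 ≈ 3.3845e+5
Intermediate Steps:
B(T, w) = -T*w
b = 312 (b = -6*(-81 + 29) = -6*(-52) = 312)
h(f) = (312 + f)/(f + 1/f) (h(f) = (f + 312)/(f + 1/f) = (312 + f)/(f + 1/f))
(B(248, -3*(-5)*(-1)) + 334732) + h(-108) = (-1*248*-3*(-5)*(-1) + 334732) - 108*(312 - 108)/(1 + (-108)²) = (-1*248*15*(-1) + 334732) - 108*204/(1 + 11664) = (-1*248*(-15) + 334732) - 108*204/11665 = (3720 + 334732) - 108*1/11665*204 = 338452 - 22032/11665 = 3948020548/11665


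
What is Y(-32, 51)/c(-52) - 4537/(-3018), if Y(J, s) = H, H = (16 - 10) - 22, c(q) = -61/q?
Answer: -2234219/184098 ≈ -12.136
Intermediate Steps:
H = -16 (H = 6 - 22 = -16)
Y(J, s) = -16
Y(-32, 51)/c(-52) - 4537/(-3018) = -16/((-61/(-52))) - 4537/(-3018) = -16/((-61*(-1/52))) - 4537*(-1/3018) = -16/61/52 + 4537/3018 = -16*52/61 + 4537/3018 = -832/61 + 4537/3018 = -2234219/184098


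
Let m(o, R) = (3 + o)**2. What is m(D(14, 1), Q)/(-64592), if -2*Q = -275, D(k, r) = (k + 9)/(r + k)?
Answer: -289/908325 ≈ -0.00031817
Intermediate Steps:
D(k, r) = (9 + k)/(k + r)
Q = 275/2 (Q = -1/2*(-275) = 275/2 ≈ 137.50)
m(D(14, 1), Q)/(-64592) = (3 + (9 + 14)/(14 + 1))**2/(-64592) = (3 + 23/15)**2*(-1/64592) = (68/15)**2*(-1/64592) = (4624/225)*(-1/64592) = -289/908325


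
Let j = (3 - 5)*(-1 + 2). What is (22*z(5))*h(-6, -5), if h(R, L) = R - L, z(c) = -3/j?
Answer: -33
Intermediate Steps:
j = -2 (j = -2*1 = -2)
z(c) = 3/2 (z(c) = -3/(-2) = -3*(-½) = 3/2)
(22*z(5))*h(-6, -5) = (22*(3/2))*(-6 - 1*(-5)) = 33*(-6 + 5) = 33*(-1) = -33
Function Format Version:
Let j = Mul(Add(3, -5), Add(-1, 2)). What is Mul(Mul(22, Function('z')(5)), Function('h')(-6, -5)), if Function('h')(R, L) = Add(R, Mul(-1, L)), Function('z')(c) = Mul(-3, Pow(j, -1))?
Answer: -33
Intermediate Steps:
j = -2 (j = Mul(-2, 1) = -2)
Function('z')(c) = Rational(3, 2) (Function('z')(c) = Mul(-3, Pow(-2, -1)) = Mul(-3, Rational(-1, 2)) = Rational(3, 2))
Mul(Mul(22, Function('z')(5)), Function('h')(-6, -5)) = Mul(Mul(22, Rational(3, 2)), Add(-6, Mul(-1, -5))) = Mul(33, Add(-6, 5)) = Mul(33, -1) = -33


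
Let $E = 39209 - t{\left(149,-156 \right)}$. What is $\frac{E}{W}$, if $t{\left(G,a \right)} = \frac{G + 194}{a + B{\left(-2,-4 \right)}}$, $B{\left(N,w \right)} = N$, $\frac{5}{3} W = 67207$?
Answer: $\frac{30976825}{31856118} \approx 0.9724$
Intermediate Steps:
$W = \frac{201621}{5}$ ($W = \frac{3}{5} \cdot 67207 = \frac{201621}{5} \approx 40324.0$)
$t{\left(G,a \right)} = \frac{194 + G}{-2 + a}$ ($t{\left(G,a \right)} = \frac{G + 194}{a - 2} = \frac{194 + G}{-2 + a}$)
$E = \frac{6195365}{158}$ ($E = 39209 - \frac{194 + 149}{-2 - 156} = 39209 - \frac{1}{-158} \cdot 343 = 39209 - \left(- \frac{1}{158}\right) 343 = 39209 - - \frac{343}{158} = 39209 + \frac{343}{158} = \frac{6195365}{158} \approx 39211.0$)
$\frac{E}{W} = \frac{6195365}{158 \cdot \frac{201621}{5}} = \frac{6195365}{158} \cdot \frac{5}{201621} = \frac{30976825}{31856118}$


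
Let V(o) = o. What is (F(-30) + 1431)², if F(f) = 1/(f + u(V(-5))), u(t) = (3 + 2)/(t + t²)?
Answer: 28996981225/14161 ≈ 2.0477e+6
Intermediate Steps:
u(t) = 5/(t + t²)
F(f) = 1/(¼ + f) (F(f) = 1/(f + 5/(-5*(1 - 5))) = 1/(f + 5*(-⅕)/(-4)) = 1/(f + 5*(-⅕)*(-¼)) = 1/(f + ¼) = 1/(¼ + f))
(F(-30) + 1431)² = (4/(1 + 4*(-30)) + 1431)² = (4/(1 - 120) + 1431)² = (4/(-119) + 1431)² = (4*(-1/119) + 1431)² = (-4/119 + 1431)² = (170285/119)² = 28996981225/14161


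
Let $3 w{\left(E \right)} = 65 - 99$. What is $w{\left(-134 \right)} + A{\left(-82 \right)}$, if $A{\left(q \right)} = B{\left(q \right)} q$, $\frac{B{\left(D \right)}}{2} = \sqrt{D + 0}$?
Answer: $- \frac{34}{3} - 164 i \sqrt{82} \approx -11.333 - 1485.1 i$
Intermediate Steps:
$B{\left(D \right)} = 2 \sqrt{D}$ ($B{\left(D \right)} = 2 \sqrt{D + 0} = 2 \sqrt{D}$)
$A{\left(q \right)} = 2 q^{\frac{3}{2}}$ ($A{\left(q \right)} = 2 \sqrt{q} q = 2 q^{\frac{3}{2}}$)
$w{\left(E \right)} = - \frac{34}{3}$ ($w{\left(E \right)} = \frac{65 - 99}{3} = \frac{1}{3} \left(-34\right) = - \frac{34}{3}$)
$w{\left(-134 \right)} + A{\left(-82 \right)} = - \frac{34}{3} + 2 \left(-82\right)^{\frac{3}{2}} = - \frac{34}{3} + 2 \left(- 82 i \sqrt{82}\right) = - \frac{34}{3} - 164 i \sqrt{82}$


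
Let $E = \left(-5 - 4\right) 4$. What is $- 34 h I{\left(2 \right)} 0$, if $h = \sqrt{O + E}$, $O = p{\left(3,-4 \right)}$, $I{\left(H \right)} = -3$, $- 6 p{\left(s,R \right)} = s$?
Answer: $0$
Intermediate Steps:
$p{\left(s,R \right)} = - \frac{s}{6}$
$O = - \frac{1}{2}$ ($O = \left(- \frac{1}{6}\right) 3 = - \frac{1}{2} \approx -0.5$)
$E = -36$ ($E = \left(-9\right) 4 = -36$)
$h = \frac{i \sqrt{146}}{2}$ ($h = \sqrt{- \frac{1}{2} - 36} = \sqrt{- \frac{73}{2}} = \frac{i \sqrt{146}}{2} \approx 6.0415 i$)
$- 34 h I{\left(2 \right)} 0 = - 34 \frac{i \sqrt{146}}{2} \left(\left(-3\right) 0\right) = - 17 i \sqrt{146} \cdot 0 = 0$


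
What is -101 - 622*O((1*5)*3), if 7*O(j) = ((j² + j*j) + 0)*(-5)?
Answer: 1398793/7 ≈ 1.9983e+5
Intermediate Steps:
O(j) = -10*j²/7 (O(j) = (((j² + j*j) + 0)*(-5))/7 = (((j² + j²) + 0)*(-5))/7 = ((2*j² + 0)*(-5))/7 = ((2*j²)*(-5))/7 = (-10*j²)/7 = -10*j²/7)
-101 - 622*O((1*5)*3) = -101 - (-6220)*((1*5)*3)²/7 = -101 - (-6220)*(5*3)²/7 = -101 - (-6220)*15²/7 = -101 - (-6220)*225/7 = -101 - 622*(-2250/7) = -101 + 1399500/7 = 1398793/7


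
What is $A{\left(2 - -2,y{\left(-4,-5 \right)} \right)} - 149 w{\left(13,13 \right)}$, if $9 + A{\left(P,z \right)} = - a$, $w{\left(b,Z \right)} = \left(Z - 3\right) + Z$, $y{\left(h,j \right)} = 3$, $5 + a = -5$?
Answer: $-3426$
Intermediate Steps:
$a = -10$ ($a = -5 - 5 = -10$)
$w{\left(b,Z \right)} = -3 + 2 Z$ ($w{\left(b,Z \right)} = \left(-3 + Z\right) + Z = -3 + 2 Z$)
$A{\left(P,z \right)} = 1$ ($A{\left(P,z \right)} = -9 - -10 = -9 + 10 = 1$)
$A{\left(2 - -2,y{\left(-4,-5 \right)} \right)} - 149 w{\left(13,13 \right)} = 1 - 149 \left(-3 + 2 \cdot 13\right) = 1 - 149 \left(-3 + 26\right) = 1 - 3427 = -3426$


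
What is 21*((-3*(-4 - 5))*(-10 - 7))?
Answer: -9639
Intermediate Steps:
21*((-3*(-4 - 5))*(-10 - 7)) = 21*(-3*(-9)*(-17)) = 21*(27*(-17)) = 21*(-459) = -9639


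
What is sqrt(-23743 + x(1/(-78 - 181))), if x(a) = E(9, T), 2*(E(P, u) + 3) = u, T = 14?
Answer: I*sqrt(23739) ≈ 154.07*I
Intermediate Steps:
E(P, u) = -3 + u/2
x(a) = 4 (x(a) = -3 + (1/2)*14 = -3 + 7 = 4)
sqrt(-23743 + x(1/(-78 - 181))) = sqrt(-23743 + 4) = sqrt(-23739) = I*sqrt(23739)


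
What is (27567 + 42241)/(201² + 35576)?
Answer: 69808/75977 ≈ 0.91880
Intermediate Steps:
(27567 + 42241)/(201² + 35576) = 69808/(40401 + 35576) = 69808/75977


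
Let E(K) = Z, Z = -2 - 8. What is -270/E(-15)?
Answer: 27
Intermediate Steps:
Z = -10
E(K) = -10
-270/E(-15) = -270/(-10) = -270*(-1/10) = 27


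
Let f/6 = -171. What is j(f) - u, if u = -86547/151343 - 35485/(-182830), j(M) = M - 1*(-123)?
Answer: -106279122389/117744854 ≈ -902.62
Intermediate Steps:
f = -1026 (f = 6*(-171) = -1026)
j(M) = 123 + M (j(M) = M + 123 = 123 + M)
u = -44480773/117744854 (u = -86547*1/151343 - 35485*(-1/182830) = -86547/151343 + 151/778 = -44480773/117744854 ≈ -0.37777)
j(f) - u = (123 - 1026) - 1*(-44480773/117744854) = -903 + 44480773/117744854 = -106279122389/117744854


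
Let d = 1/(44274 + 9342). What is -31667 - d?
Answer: -1697857873/53616 ≈ -31667.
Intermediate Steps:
d = 1/53616 ≈ 1.8651e-5
-31667 - d = -31667 - 1*1/53616 = -31667 - 1/53616 = -1697857873/53616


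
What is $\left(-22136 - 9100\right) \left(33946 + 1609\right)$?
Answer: $-1110595980$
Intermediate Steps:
$\left(-22136 - 9100\right) \left(33946 + 1609\right) = \left(-31236\right) 35555 = -1110595980$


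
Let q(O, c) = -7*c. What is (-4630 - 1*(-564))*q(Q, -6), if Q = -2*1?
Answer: -170772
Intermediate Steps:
Q = -2
(-4630 - 1*(-564))*q(Q, -6) = (-4630 - 1*(-564))*(-7*(-6)) = (-4630 + 564)*42 = -4066*42 = -170772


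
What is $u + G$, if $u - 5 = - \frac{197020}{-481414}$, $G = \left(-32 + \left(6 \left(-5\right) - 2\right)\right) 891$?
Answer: $- \frac{13724773923}{240707} \approx -57019.0$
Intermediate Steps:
$G = -57024$ ($G = \left(-32 - 32\right) 891 = \left(-64\right) 891 = -57024$)
$u = \frac{1302045}{240707}$ ($u = 5 - \frac{197020}{-481414} = 5 - - \frac{98510}{240707} = 5 + \frac{98510}{240707} = \frac{1302045}{240707} \approx 5.4093$)
$u + G = \frac{1302045}{240707} - 57024 = - \frac{13724773923}{240707}$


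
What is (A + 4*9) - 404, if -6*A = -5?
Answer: -2203/6 ≈ -367.17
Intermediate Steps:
A = 5/6 (A = -1/6*(-5) = 5/6 ≈ 0.83333)
(A + 4*9) - 404 = (5/6 + 4*9) - 404 = (5/6 + 36) - 404 = 221/6 - 404 = -2203/6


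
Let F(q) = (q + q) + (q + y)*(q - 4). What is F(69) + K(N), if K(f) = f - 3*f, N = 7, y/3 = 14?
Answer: 7339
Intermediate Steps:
y = 42 (y = 3*14 = 42)
K(f) = -2*f
F(q) = 2*q + (-4 + q)*(42 + q) (F(q) = (q + q) + (q + 42)*(q - 4) = 2*q + (42 + q)*(-4 + q) = 2*q + (-4 + q)*(42 + q))
F(69) + K(N) = (-168 + 69**2 + 40*69) - 2*7 = (-168 + 4761 + 2760) - 14 = 7353 - 14 = 7339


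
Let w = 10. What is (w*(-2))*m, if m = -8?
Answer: 160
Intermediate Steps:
(w*(-2))*m = (10*(-2))*(-8) = -20*(-8) = 160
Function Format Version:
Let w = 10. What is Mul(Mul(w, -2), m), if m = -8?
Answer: 160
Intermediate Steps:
Mul(Mul(w, -2), m) = Mul(Mul(10, -2), -8) = Mul(-20, -8) = 160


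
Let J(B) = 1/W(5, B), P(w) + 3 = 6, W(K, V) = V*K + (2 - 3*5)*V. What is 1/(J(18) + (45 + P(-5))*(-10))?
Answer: -144/69121 ≈ -0.0020833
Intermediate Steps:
W(K, V) = -13*V + K*V (W(K, V) = K*V + (2 - 15)*V = K*V - 13*V = -13*V + K*V)
P(w) = 3 (P(w) = -3 + 6 = 3)
J(B) = -1/(8*B) (J(B) = 1/(B*(-13 + 5)) = 1/(B*(-8)) = 1/(-8*B) = -1/(8*B))
1/(J(18) + (45 + P(-5))*(-10)) = 1/(-1/8/18 + (45 + 3)*(-10)) = 1/(-1/8*1/18 + 48*(-10)) = 1/(-1/144 - 480) = 1/(-69121/144) = -144/69121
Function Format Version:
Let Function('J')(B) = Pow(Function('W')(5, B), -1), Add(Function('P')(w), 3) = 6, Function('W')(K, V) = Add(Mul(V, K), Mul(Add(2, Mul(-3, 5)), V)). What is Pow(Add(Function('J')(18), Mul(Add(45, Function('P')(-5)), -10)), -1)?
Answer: Rational(-144, 69121) ≈ -0.0020833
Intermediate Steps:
Function('W')(K, V) = Add(Mul(-13, V), Mul(K, V)) (Function('W')(K, V) = Add(Mul(K, V), Mul(Add(2, -15), V)) = Add(Mul(K, V), Mul(-13, V)) = Add(Mul(-13, V), Mul(K, V)))
Function('P')(w) = 3 (Function('P')(w) = Add(-3, 6) = 3)
Function('J')(B) = Mul(Rational(-1, 8), Pow(B, -1)) (Function('J')(B) = Pow(Mul(B, Add(-13, 5)), -1) = Pow(Mul(B, -8), -1) = Pow(Mul(-8, B), -1) = Mul(Rational(-1, 8), Pow(B, -1)))
Pow(Add(Function('J')(18), Mul(Add(45, Function('P')(-5)), -10)), -1) = Pow(Add(Mul(Rational(-1, 8), Pow(18, -1)), Mul(Add(45, 3), -10)), -1) = Pow(Add(Mul(Rational(-1, 8), Rational(1, 18)), Mul(48, -10)), -1) = Pow(Add(Rational(-1, 144), -480), -1) = Pow(Rational(-69121, 144), -1) = Rational(-144, 69121)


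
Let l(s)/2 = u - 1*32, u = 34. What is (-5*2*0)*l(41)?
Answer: 0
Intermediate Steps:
l(s) = 4 (l(s) = 2*(34 - 1*32) = 2*(34 - 32) = 2*2 = 4)
(-5*2*0)*l(41) = (-5*2*0)*4 = -10*0*4 = 0*4 = 0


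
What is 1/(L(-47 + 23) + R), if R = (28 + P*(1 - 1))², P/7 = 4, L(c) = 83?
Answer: 1/867 ≈ 0.0011534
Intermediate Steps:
P = 28 (P = 7*4 = 28)
R = 784 (R = (28 + 28*(1 - 1))² = (28 + 28*0)² = (28 + 0)² = 28² = 784)
1/(L(-47 + 23) + R) = 1/(83 + 784) = 1/867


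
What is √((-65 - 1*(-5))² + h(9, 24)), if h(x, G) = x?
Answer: 3*√401 ≈ 60.075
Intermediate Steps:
√((-65 - 1*(-5))² + h(9, 24)) = √((-65 - 1*(-5))² + 9) = √((-65 + 5)² + 9) = √((-60)² + 9) = √(3600 + 9) = √3609 = 3*√401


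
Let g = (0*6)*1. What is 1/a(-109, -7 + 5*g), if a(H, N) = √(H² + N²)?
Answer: √11930/11930 ≈ 0.0091555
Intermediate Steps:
g = 0 (g = 0*1 = 0)
1/a(-109, -7 + 5*g) = 1/(√((-109)² + (-7 + 5*0)²)) = 1/(√(11881 + (-7 + 0)²)) = 1/(√(11881 + (-7)²)) = 1/(√(11881 + 49)) = 1/(√11930) = √11930/11930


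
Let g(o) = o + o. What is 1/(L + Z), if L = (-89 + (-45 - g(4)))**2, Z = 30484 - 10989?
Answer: 1/39659 ≈ 2.5215e-5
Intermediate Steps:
g(o) = 2*o
Z = 19495
L = 20164 (L = (-89 + (-45 - 2*4))**2 = (-89 + (-45 - 1*8))**2 = (-89 + (-45 - 8))**2 = (-89 - 53)**2 = (-142)**2 = 20164)
1/(L + Z) = 1/(20164 + 19495) = 1/39659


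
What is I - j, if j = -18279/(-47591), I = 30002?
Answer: 1427806903/47591 ≈ 30002.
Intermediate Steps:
j = 18279/47591 (j = -18279*(-1/47591) = 18279/47591 ≈ 0.38409)
I - j = 30002 - 1*18279/47591 = 30002 - 18279/47591 = 1427806903/47591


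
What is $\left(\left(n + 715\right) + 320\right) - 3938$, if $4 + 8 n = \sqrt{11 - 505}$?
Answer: $- \frac{5807}{2} + \frac{i \sqrt{494}}{8} \approx -2903.5 + 2.7783 i$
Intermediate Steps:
$n = - \frac{1}{2} + \frac{i \sqrt{494}}{8}$ ($n = - \frac{1}{2} + \frac{\sqrt{11 - 505}}{8} = - \frac{1}{2} + \frac{\sqrt{-494}}{8} = - \frac{1}{2} + \frac{i \sqrt{494}}{8} \approx -0.5 + 2.7783 i$)
$\left(\left(n + 715\right) + 320\right) - 3938 = \left(\left(\left(- \frac{1}{2} + \frac{i \sqrt{494}}{8}\right) + 715\right) + 320\right) - 3938 = \left(\left(\frac{1429}{2} + \frac{i \sqrt{494}}{8}\right) + 320\right) - 3938 = \left(\frac{2069}{2} + \frac{i \sqrt{494}}{8}\right) - 3938 = - \frac{5807}{2} + \frac{i \sqrt{494}}{8}$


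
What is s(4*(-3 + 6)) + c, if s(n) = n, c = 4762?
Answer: 4774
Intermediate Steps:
s(4*(-3 + 6)) + c = 4*(-3 + 6) + 4762 = 4*3 + 4762 = 12 + 4762 = 4774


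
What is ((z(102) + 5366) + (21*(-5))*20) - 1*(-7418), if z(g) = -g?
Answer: 10582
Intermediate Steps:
((z(102) + 5366) + (21*(-5))*20) - 1*(-7418) = ((-1*102 + 5366) + (21*(-5))*20) - 1*(-7418) = ((-102 + 5366) - 105*20) + 7418 = (5264 - 2100) + 7418 = 3164 + 7418 = 10582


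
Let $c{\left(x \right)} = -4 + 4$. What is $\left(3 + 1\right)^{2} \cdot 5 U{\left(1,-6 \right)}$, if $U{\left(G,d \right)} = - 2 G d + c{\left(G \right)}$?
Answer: $960$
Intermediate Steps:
$c{\left(x \right)} = 0$
$U{\left(G,d \right)} = - 2 G d$ ($U{\left(G,d \right)} = - 2 G d + 0 = - 2 G d$)
$\left(3 + 1\right)^{2} \cdot 5 U{\left(1,-6 \right)} = \left(3 + 1\right)^{2} \cdot 5 \left(\left(-2\right) 1 \left(-6\right)\right) = 4^{2} \cdot 5 \cdot 12 = 16 \cdot 5 \cdot 12 = 80 \cdot 12 = 960$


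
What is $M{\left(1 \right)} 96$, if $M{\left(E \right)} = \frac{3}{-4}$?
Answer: $-72$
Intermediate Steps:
$M{\left(E \right)} = - \frac{3}{4}$ ($M{\left(E \right)} = 3 \left(- \frac{1}{4}\right) = - \frac{3}{4}$)
$M{\left(1 \right)} 96 = \left(- \frac{3}{4}\right) 96 = -72$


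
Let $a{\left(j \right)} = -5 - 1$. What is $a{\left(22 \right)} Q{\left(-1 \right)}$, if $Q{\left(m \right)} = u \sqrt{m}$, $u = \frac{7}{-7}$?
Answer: $6 i \approx 6.0 i$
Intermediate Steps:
$a{\left(j \right)} = -6$
$u = -1$ ($u = 7 \left(- \frac{1}{7}\right) = -1$)
$Q{\left(m \right)} = - \sqrt{m}$
$a{\left(22 \right)} Q{\left(-1 \right)} = - 6 \left(- \sqrt{-1}\right) = - 6 \left(- i\right) = 6 i$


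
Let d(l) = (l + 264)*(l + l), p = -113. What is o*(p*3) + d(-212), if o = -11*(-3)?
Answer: -33235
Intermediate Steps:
o = 33
d(l) = 2*l*(264 + l) (d(l) = (264 + l)*(2*l) = 2*l*(264 + l))
o*(p*3) + d(-212) = 33*(-113*3) + 2*(-212)*(264 - 212) = 33*(-339) + 2*(-212)*52 = -11187 - 22048 = -33235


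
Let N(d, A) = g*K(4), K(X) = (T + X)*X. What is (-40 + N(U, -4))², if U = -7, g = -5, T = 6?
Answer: 57600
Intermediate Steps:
K(X) = X*(6 + X) (K(X) = (6 + X)*X = X*(6 + X))
N(d, A) = -200 (N(d, A) = -20*(6 + 4) = -20*10 = -5*40 = -200)
(-40 + N(U, -4))² = (-40 - 200)² = (-240)² = 57600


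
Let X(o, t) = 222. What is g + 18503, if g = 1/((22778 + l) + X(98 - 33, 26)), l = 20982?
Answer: 813798947/43982 ≈ 18503.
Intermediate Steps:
g = 1/43982 (g = 1/((22778 + 20982) + 222) = 1/(43760 + 222) = 1/43982 ≈ 2.2737e-5)
g + 18503 = 1/43982 + 18503 = 813798947/43982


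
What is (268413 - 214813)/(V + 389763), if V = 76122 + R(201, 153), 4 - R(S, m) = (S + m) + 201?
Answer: 26800/232667 ≈ 0.11519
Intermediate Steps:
R(S, m) = -197 - S - m (R(S, m) = 4 - ((S + m) + 201) = 4 - (201 + S + m) = 4 + (-201 - S - m) = -197 - S - m)
V = 75571 (V = 76122 + (-197 - 1*201 - 1*153) = 76122 + (-197 - 201 - 153) = 76122 - 551 = 75571)
(268413 - 214813)/(V + 389763) = (268413 - 214813)/(75571 + 389763) = 53600/465334 = 53600*(1/465334) = 26800/232667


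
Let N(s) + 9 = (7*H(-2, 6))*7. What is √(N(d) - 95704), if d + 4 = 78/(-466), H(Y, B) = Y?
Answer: I*√95811 ≈ 309.53*I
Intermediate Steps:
d = -971/233 (d = -4 + 78/(-466) = -4 + 78*(-1/466) = -4 - 39/233 = -971/233 ≈ -4.1674)
N(s) = -107 (N(s) = -9 + (7*(-2))*7 = -9 - 14*7 = -9 - 98 = -107)
√(N(d) - 95704) = √(-107 - 95704) = √(-95811) = I*√95811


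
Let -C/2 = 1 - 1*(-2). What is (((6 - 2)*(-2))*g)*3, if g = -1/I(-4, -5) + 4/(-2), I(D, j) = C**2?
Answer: 146/3 ≈ 48.667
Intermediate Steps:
C = -6 (C = -2*(1 - 1*(-2)) = -2*(1 + 2) = -2*3 = -6)
I(D, j) = 36 (I(D, j) = (-6)**2 = 36)
g = -73/36 (g = -1/36 + 4/(-2) = -1*1/36 + 4*(-1/2) = -1/36 - 2 = -73/36 ≈ -2.0278)
(((6 - 2)*(-2))*g)*3 = (((6 - 2)*(-2))*(-73/36))*3 = ((4*(-2))*(-73/36))*3 = -8*(-73/36)*3 = (146/9)*3 = 146/3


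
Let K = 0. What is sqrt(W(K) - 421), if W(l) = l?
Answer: I*sqrt(421) ≈ 20.518*I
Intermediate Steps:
sqrt(W(K) - 421) = sqrt(0 - 421) = sqrt(-421) = I*sqrt(421)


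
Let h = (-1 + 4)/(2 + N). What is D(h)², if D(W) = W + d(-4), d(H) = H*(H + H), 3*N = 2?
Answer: 70225/64 ≈ 1097.3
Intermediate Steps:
N = ⅔ (N = (⅓)*2 = ⅔ ≈ 0.66667)
d(H) = 2*H² (d(H) = H*(2*H) = 2*H²)
h = 9/8 (h = (-1 + 4)/(2 + ⅔) = 3/(8/3) = 3*(3/8) = 9/8 ≈ 1.1250)
D(W) = 32 + W (D(W) = W + 2*(-4)² = W + 2*16 = W + 32 = 32 + W)
D(h)² = (32 + 9/8)² = (265/8)² = 70225/64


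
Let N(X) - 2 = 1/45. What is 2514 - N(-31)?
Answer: 113039/45 ≈ 2512.0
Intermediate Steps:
N(X) = 91/45 (N(X) = 2 + 1/45 = 91/45)
2514 - N(-31) = 2514 - 1*91/45 = 2514 - 91/45 = 113039/45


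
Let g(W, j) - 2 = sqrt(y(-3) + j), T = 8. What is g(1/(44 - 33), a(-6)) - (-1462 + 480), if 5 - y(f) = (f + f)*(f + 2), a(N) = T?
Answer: 984 + sqrt(7) ≈ 986.65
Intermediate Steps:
a(N) = 8
y(f) = 5 - 2*f*(2 + f) (y(f) = 5 - (f + f)*(f + 2) = 5 - 2*f*(2 + f))
g(W, j) = 2 + sqrt(-1 + j) (g(W, j) = 2 + sqrt((5 - 4*(-3) - 2*(-3)**2) + j) = 2 + sqrt((5 + 12 - 2*9) + j) = 2 + sqrt((5 + 12 - 18) + j) = 2 + sqrt(-1 + j))
g(1/(44 - 33), a(-6)) - (-1462 + 480) = (2 + sqrt(-1 + 8)) - (-1462 + 480) = (2 + sqrt(7)) - 1*(-982) = (2 + sqrt(7)) + 982 = 984 + sqrt(7)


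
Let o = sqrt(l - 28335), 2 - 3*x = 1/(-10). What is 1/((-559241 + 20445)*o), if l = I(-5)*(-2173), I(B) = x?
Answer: I*sqrt(2985610)/160863472556 ≈ 1.0741e-8*I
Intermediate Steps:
x = 7/10 (x = 2/3 - 1/3/(-10) = 2/3 - 1/3*(-1/10) = 2/3 + 1/30 = 7/10 ≈ 0.70000)
I(B) = 7/10
l = -15211/10 (l = (7/10)*(-2173) = -15211/10 ≈ -1521.1)
o = I*sqrt(2985610)/10 (o = sqrt(-15211/10 - 28335) = sqrt(-298561/10) = I*sqrt(2985610)/10 ≈ 172.79*I)
1/((-559241 + 20445)*o) = 1/((-559241 + 20445)*((I*sqrt(2985610)/10))) = (-I*sqrt(2985610)/298561)/(-538796) = -(-1)*I*sqrt(2985610)/160863472556 = I*sqrt(2985610)/160863472556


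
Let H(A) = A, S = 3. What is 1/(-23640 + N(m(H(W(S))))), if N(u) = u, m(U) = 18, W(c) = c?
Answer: -1/23622 ≈ -4.2333e-5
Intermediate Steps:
1/(-23640 + N(m(H(W(S))))) = 1/(-23640 + 18) = 1/(-23622) = -1/23622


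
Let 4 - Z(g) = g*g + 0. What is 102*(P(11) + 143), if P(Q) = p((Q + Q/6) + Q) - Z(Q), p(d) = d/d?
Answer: 26622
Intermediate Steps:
Z(g) = 4 - g² (Z(g) = 4 - (g*g + 0) = 4 - (g² + 0) = 4 - g²)
p(d) = 1
P(Q) = -3 + Q² (P(Q) = 1 - (4 - Q²) = 1 + (-4 + Q²) = -3 + Q²)
102*(P(11) + 143) = 102*((-3 + 11²) + 143) = 102*((-3 + 121) + 143) = 102*(118 + 143) = 102*261 = 26622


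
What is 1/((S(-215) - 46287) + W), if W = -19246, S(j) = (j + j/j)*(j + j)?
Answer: 1/26487 ≈ 3.7754e-5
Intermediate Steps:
S(j) = 2*j*(1 + j) (S(j) = (j + 1)*(2*j) = (1 + j)*(2*j) = 2*j*(1 + j))
1/((S(-215) - 46287) + W) = 1/((2*(-215)*(1 - 215) - 46287) - 19246) = 1/((2*(-215)*(-214) - 46287) - 19246) = 1/((92020 - 46287) - 19246) = 1/(45733 - 19246) = 1/26487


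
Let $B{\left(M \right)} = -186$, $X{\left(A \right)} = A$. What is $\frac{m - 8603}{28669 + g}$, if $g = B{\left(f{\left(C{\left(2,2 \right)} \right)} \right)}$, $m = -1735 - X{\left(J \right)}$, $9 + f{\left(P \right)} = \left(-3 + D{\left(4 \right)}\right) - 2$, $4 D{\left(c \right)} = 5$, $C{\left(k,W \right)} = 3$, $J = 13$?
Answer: $- \frac{10351}{28483} \approx -0.36341$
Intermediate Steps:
$D{\left(c \right)} = \frac{5}{4}$ ($D{\left(c \right)} = \frac{1}{4} \cdot 5 = \frac{5}{4}$)
$f{\left(P \right)} = - \frac{51}{4}$ ($f{\left(P \right)} = -9 + \left(\left(-3 + \frac{5}{4}\right) - 2\right) = -9 - \frac{15}{4} = - \frac{51}{4}$)
$m = -1748$ ($m = -1735 - 13 = -1748$)
$g = -186$
$\frac{m - 8603}{28669 + g} = \frac{-1748 - 8603}{28669 - 186} = - \frac{10351}{28483}$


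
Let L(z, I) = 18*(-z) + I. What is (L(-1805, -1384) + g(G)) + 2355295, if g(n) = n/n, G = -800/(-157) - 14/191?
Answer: 2386402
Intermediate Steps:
L(z, I) = I - 18*z (L(z, I) = -18*z + I = I - 18*z)
G = 150602/29987 (G = -800*(-1/157) - 14*1/191 = 800/157 - 14/191 = 150602/29987 ≈ 5.0222)
g(n) = 1
(L(-1805, -1384) + g(G)) + 2355295 = ((-1384 - 18*(-1805)) + 1) + 2355295 = ((-1384 + 32490) + 1) + 2355295 = (31106 + 1) + 2355295 = 31107 + 2355295 = 2386402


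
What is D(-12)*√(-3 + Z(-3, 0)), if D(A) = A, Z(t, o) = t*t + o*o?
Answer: -12*√6 ≈ -29.394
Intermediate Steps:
Z(t, o) = o² + t² (Z(t, o) = t² + o² = o² + t²)
D(-12)*√(-3 + Z(-3, 0)) = -12*√(-3 + (0² + (-3)²)) = -12*√(-3 + (0 + 9)) = -12*√(-3 + 9) = -12*√6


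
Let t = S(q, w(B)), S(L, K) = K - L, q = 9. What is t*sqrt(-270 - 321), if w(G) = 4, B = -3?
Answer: -5*I*sqrt(591) ≈ -121.55*I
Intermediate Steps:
t = -5 (t = 4 - 1*9 = 4 - 9 = -5)
t*sqrt(-270 - 321) = -5*sqrt(-270 - 321) = -5*I*sqrt(591)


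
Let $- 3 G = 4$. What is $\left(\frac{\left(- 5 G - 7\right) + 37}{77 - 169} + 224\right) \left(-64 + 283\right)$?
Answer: $\frac{2252561}{46} \approx 48969.0$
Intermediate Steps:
$G = - \frac{4}{3}$ ($G = \left(- \frac{1}{3}\right) 4 = - \frac{4}{3} \approx -1.3333$)
$\left(\frac{\left(- 5 G - 7\right) + 37}{77 - 169} + 224\right) \left(-64 + 283\right) = \left(\frac{\left(\left(-5\right) \left(- \frac{4}{3}\right) - 7\right) + 37}{77 - 169} + 224\right) \left(-64 + 283\right) = \left(\frac{\left(\frac{20}{3} - 7\right) + 37}{-92} + 224\right) 219 = \left(\left(- \frac{1}{3} + 37\right) \left(- \frac{1}{92}\right) + 224\right) 219 = \left(\frac{110}{3} \left(- \frac{1}{92}\right) + 224\right) 219 = \left(- \frac{55}{138} + 224\right) 219 = \frac{30857}{138} \cdot 219 = \frac{2252561}{46}$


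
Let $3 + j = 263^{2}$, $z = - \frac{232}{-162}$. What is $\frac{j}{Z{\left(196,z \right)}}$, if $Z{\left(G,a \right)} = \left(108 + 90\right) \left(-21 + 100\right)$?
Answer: $\frac{34583}{7821} \approx 4.4218$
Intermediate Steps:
$z = \frac{116}{81}$ ($z = \left(-232\right) \left(- \frac{1}{162}\right) = \frac{116}{81} \approx 1.4321$)
$j = 69166$ ($j = -3 + 263^{2} = -3 + 69169 = 69166$)
$Z{\left(G,a \right)} = 15642$ ($Z{\left(G,a \right)} = 198 \cdot 79 = 15642$)
$\frac{j}{Z{\left(196,z \right)}} = \frac{69166}{15642} = 69166 \cdot \frac{1}{15642} = \frac{34583}{7821}$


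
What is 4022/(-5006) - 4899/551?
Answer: -13370258/1379153 ≈ -9.6945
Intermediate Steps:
4022/(-5006) - 4899/551 = 4022*(-1/5006) - 4899*1/551 = -2011/2503 - 4899/551 = -13370258/1379153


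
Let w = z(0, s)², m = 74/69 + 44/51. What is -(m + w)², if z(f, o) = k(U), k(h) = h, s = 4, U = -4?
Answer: -442597444/1375929 ≈ -321.67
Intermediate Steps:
z(f, o) = -4
m = 2270/1173 (m = 74*(1/69) + 44*(1/51) = 74/69 + 44/51 = 2270/1173 ≈ 1.9352)
w = 16 (w = (-4)² = 16)
-(m + w)² = -(2270/1173 + 16)² = -(21038/1173)² = -1*442597444/1375929 = -442597444/1375929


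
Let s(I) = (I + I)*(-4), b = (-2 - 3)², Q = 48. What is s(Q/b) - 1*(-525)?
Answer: 12741/25 ≈ 509.64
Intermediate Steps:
b = 25 (b = (-5)² = 25)
s(I) = -8*I (s(I) = (2*I)*(-4) = -8*I)
s(Q/b) - 1*(-525) = -384/25 - 1*(-525) = -384/25 + 525 = 12741/25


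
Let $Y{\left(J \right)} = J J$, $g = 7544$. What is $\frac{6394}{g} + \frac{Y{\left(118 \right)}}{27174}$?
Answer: $\frac{3030361}{2228268} \approx 1.36$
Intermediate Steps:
$Y{\left(J \right)} = J^{2}$
$\frac{6394}{g} + \frac{Y{\left(118 \right)}}{27174} = \frac{6394}{7544} + \frac{118^{2}}{27174} = 6394 \cdot \frac{1}{7544} + 13924 \cdot \frac{1}{27174} = \frac{139}{164} + \frac{6962}{13587} = \frac{3030361}{2228268}$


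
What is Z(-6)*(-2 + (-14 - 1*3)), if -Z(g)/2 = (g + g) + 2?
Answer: -380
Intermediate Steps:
Z(g) = -4 - 4*g (Z(g) = -2*((g + g) + 2) = -2*(2*g + 2) = -2*(2 + 2*g) = -4 - 4*g)
Z(-6)*(-2 + (-14 - 1*3)) = (-4 - 4*(-6))*(-2 + (-14 - 1*3)) = (-4 + 24)*(-2 + (-14 - 3)) = 20*(-2 - 17) = 20*(-19) = -380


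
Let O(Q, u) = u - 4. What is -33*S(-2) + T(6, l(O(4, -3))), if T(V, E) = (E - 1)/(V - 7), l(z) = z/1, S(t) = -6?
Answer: 206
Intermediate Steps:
O(Q, u) = -4 + u
l(z) = z (l(z) = 1*z = z)
T(V, E) = (-1 + E)/(-7 + V)
-33*S(-2) + T(6, l(O(4, -3))) = -33*(-6) + (-1 + (-4 - 3))/(-7 + 6) = 198 + (-1 - 7)/(-1) = 198 - 1*(-8) = 198 + 8 = 206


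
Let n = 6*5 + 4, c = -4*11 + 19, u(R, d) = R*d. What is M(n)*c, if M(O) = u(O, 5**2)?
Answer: -21250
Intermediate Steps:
c = -25 (c = -44 + 19 = -25)
n = 34 (n = 30 + 4 = 34)
M(O) = 25*O (M(O) = O*5**2 = O*25 = 25*O)
M(n)*c = (25*34)*(-25) = 850*(-25) = -21250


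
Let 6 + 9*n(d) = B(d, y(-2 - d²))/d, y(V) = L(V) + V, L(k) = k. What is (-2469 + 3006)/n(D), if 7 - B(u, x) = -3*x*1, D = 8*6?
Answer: -231984/14117 ≈ -16.433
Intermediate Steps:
y(V) = 2*V (y(V) = V + V = 2*V)
D = 48
B(u, x) = 7 + 3*x (B(u, x) = 7 - (-3*x) = 7 - (-3)*x = 7 + 3*x)
n(d) = -⅔ + (-5 - 6*d²)/(9*d) (n(d) = -⅔ + ((7 + 3*(2*(-2 - d²)))/d)/9 = -⅔ + ((7 + 3*(-4 - 2*d²))/d)/9 = -⅔ + ((7 + (-12 - 6*d²))/d)/9 = -⅔ + ((-5 - 6*d²)/d)/9 = -⅔ + (-5 - 6*d²)/(9*d))
(-2469 + 3006)/n(D) = (-2469 + 3006)/(((⅑)*(-5 - 6*48 - 6*48²)/48)) = 537/(((⅑)*(1/48)*(-5 - 288 - 6*2304))) = 537/(((⅑)*(1/48)*(-5 - 288 - 13824))) = 537/(((⅑)*(1/48)*(-14117))) = 537/(-14117/432) = 537*(-432/14117) = -231984/14117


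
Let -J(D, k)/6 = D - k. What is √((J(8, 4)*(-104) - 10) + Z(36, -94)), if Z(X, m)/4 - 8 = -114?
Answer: √2062 ≈ 45.409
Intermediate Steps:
J(D, k) = -6*D + 6*k (J(D, k) = -6*(D - k) = -6*D + 6*k)
Z(X, m) = -424 (Z(X, m) = 32 + 4*(-114) = 32 - 456 = -424)
√((J(8, 4)*(-104) - 10) + Z(36, -94)) = √(((-6*8 + 6*4)*(-104) - 10) - 424) = √(((-48 + 24)*(-104) - 10) - 424) = √((-24*(-104) - 10) - 424) = √((2496 - 10) - 424) = √(2486 - 424) = √2062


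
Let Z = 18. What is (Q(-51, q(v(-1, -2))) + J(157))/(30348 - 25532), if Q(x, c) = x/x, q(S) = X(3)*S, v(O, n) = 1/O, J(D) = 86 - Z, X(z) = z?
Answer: 69/4816 ≈ 0.014327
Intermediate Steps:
J(D) = 68 (J(D) = 86 - 1*18 = 86 - 18 = 68)
q(S) = 3*S
Q(x, c) = 1
(Q(-51, q(v(-1, -2))) + J(157))/(30348 - 25532) = (1 + 68)/(30348 - 25532) = 69/4816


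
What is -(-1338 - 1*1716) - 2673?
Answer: 381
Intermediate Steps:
-(-1338 - 1*1716) - 2673 = -(-1338 - 1716) - 2673 = -1*(-3054) - 2673 = 3054 - 2673 = 381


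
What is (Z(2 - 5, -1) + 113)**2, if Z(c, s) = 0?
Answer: 12769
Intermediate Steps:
(Z(2 - 5, -1) + 113)**2 = (0 + 113)**2 = 113**2 = 12769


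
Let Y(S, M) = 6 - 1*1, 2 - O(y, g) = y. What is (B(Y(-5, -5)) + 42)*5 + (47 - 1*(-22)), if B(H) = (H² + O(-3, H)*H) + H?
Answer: 554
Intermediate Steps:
O(y, g) = 2 - y
Y(S, M) = 5 (Y(S, M) = 6 - 1 = 5)
B(H) = H² + 6*H (B(H) = (H² + (2 - 1*(-3))*H) + H = (H² + (2 + 3)*H) + H = (H² + 5*H) + H = H² + 6*H)
(B(Y(-5, -5)) + 42)*5 + (47 - 1*(-22)) = (5*(6 + 5) + 42)*5 + (47 - 1*(-22)) = (5*11 + 42)*5 + (47 + 22) = (55 + 42)*5 + 69 = 97*5 + 69 = 485 + 69 = 554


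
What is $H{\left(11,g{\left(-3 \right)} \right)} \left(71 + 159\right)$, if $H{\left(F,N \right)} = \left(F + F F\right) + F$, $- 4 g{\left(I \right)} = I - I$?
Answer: $32890$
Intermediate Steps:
$g{\left(I \right)} = 0$ ($g{\left(I \right)} = - \frac{I - I}{4} = \left(- \frac{1}{4}\right) 0 = 0$)
$H{\left(F,N \right)} = F^{2} + 2 F$ ($H{\left(F,N \right)} = \left(F + F^{2}\right) + F = F^{2} + 2 F$)
$H{\left(11,g{\left(-3 \right)} \right)} \left(71 + 159\right) = 11 \left(2 + 11\right) \left(71 + 159\right) = 11 \cdot 13 \cdot 230 = 143 \cdot 230 = 32890$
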